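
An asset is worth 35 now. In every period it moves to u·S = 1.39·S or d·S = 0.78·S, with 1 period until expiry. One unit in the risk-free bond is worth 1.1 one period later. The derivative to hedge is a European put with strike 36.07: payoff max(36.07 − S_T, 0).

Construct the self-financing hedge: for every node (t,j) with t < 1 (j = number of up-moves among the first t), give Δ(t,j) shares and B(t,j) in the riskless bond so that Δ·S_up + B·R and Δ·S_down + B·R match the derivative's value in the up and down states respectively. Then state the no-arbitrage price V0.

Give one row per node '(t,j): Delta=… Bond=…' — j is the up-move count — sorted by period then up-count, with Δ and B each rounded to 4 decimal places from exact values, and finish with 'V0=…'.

No-arbitrage ⇒ martingale measure with p* = (R−d)/(u−d) = 0.5246.
Terminal values V(1,·): V(1,0)=8.7700, V(1,1)=0.0000
Node (0,0) S=35.0000: V=(p*·0.0000+(1−p*)·8.7700)/1.1=3.7903; Δ=(0.0000−8.7700)/(48.6500−27.3000)=-0.4108; B=V−Δ·S=18.1674
Check: Δ(0,0)·S0 + B(0,0) = 3.7903 = V0.

(0,0): Delta=-0.4108 Bond=18.1674
V0=3.7903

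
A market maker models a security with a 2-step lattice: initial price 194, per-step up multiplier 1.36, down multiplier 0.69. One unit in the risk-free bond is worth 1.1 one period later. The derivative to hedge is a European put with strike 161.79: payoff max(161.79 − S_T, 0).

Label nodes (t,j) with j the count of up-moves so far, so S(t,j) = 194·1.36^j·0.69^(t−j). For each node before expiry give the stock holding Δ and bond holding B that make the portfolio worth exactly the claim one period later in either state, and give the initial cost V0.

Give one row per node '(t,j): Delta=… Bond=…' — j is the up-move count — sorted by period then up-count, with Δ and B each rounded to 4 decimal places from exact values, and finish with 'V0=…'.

Since d<R<u, set p* = (R−d)/(u−d) = 0.6119; price each node as the discounted p*-expectation of its children.
Terminal values V(2,·): V(2,0)=69.4266, V(2,1)=0.0000, V(2,2)=0.0000
Node (1,0) S=133.8600: V=(p*·0.0000+(1−p*)·69.4266)/1.1=24.4924; Δ=(0.0000−69.4266)/(182.0496−92.3634)=-0.7741; B=V−Δ·S=128.1142
Node (1,1) S=263.8400: V=(p*·0.0000+(1−p*)·0.0000)/1.1=0.0000; Δ=(0.0000−0.0000)/(358.8224−182.0496)=0.0000; B=V−Δ·S=0.0000
Node (0,0) S=194.0000: V=(p*·0.0000+(1−p*)·24.4924)/1.1=8.6405; Δ=(0.0000−24.4924)/(263.8400−133.8600)=-0.1884; B=V−Δ·S=45.1963
Check: Δ(0,0)·S0 + B(0,0) = 8.6405 = V0.

(0,0): Delta=-0.1884 Bond=45.1963
(1,0): Delta=-0.7741 Bond=128.1142
(1,1): Delta=0.0000 Bond=0.0000
V0=8.6405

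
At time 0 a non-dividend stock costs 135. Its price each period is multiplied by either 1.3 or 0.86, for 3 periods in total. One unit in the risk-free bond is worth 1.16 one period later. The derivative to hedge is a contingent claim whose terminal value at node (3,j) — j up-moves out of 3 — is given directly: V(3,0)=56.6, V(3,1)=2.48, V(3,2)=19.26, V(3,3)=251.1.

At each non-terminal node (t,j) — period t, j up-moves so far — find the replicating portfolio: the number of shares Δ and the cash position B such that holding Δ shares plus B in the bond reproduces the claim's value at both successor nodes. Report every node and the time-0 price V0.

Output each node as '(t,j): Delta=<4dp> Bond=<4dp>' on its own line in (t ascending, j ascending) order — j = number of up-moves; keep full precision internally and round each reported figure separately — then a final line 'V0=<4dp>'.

(0,0): Delta=1.3710 Bond=-127.1168
(1,0): Delta=-0.0975 Bond=23.0347
(1,1): Delta=1.8243 Bond=-227.0176
(2,0): Delta=-1.2319 Bond=139.9828
(2,1): Delta=0.2527 Bond=-26.1356
(2,2): Delta=2.3095 Bond=-374.0361
V0=57.9617

Under the risk-neutral measure, an up-move has probability p* = (R−d)/(u−d) = 0.6818 and values discount at R = 1.16.
Payoff layer (t=3): V(3,0)=56.6000, V(3,1)=2.4800, V(3,2)=19.2600, V(3,3)=251.1000
  t=2,j=0: stock 99.8460 → up 129.7998 (V=2.4800), down 85.8676 (V=56.6000). Price 16.9828; hedge Δ=-1.2319, bond B=139.9828.
  t=2,j=1: stock 150.9300 → up 196.2090 (V=19.2600), down 129.7998 (V=2.4800). Price 12.0008; hedge Δ=0.2527, bond B=-26.1356.
  t=2,j=2: stock 228.1500 → up 296.5950 (V=251.1000), down 196.2090 (V=19.2600). Price 152.8730; hedge Δ=2.3095, bond B=-374.0361.
  t=1,j=0: stock 116.1000 → up 150.9300 (V=12.0008), down 99.8460 (V=16.9828). Price 11.7120; hedge Δ=-0.0975, bond B=23.0347.
  t=1,j=1: stock 175.5000 → up 228.1500 (V=152.8730), down 150.9300 (V=12.0008). Price 93.1466; hedge Δ=1.8243, bond B=-227.0176.
  t=0,j=0: stock 135.0000 → up 175.5000 (V=93.1466), down 116.1000 (V=11.7120). Price 57.9617; hedge Δ=1.3710, bond B=-127.1168.
Self-financing check: at every node Δ·S+B equals the discounted successor values.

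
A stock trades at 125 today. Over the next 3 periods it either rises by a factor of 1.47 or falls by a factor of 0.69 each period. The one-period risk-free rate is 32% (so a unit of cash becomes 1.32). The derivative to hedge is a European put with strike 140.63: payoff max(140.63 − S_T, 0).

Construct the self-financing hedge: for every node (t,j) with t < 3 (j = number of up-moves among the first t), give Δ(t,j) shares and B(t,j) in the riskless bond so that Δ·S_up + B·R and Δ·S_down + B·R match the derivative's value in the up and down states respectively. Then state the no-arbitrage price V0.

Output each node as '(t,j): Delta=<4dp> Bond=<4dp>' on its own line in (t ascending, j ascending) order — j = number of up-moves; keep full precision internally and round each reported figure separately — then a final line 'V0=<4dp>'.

Since d<R<u, set p* = (R−d)/(u−d) = 0.8077; price each node as the discounted p*-expectation of its children.
Terminal values V(3,·): V(3,0)=99.5664, V(3,1)=53.1466, V(3,2)=0.0000, V(3,3)=0.0000
Node (2,0) S=59.5125: V=(p*·53.1466+(1−p*)·99.5664)/1.32=47.0254; Δ=(53.1466−99.5664)/(87.4834−41.0636)=-1.0000; B=V−Δ·S=106.5379
Node (2,1) S=126.7875: V=(p*·0.0000+(1−p*)·53.1466)/1.32=7.7428; Δ=(0.0000−53.1466)/(186.3776−87.4834)=-0.5374; B=V−Δ·S=75.8795
Node (2,2) S=270.1125: V=(p*·0.0000+(1−p*)·0.0000)/1.32=0.0000; Δ=(0.0000−0.0000)/(397.0654−186.3776)=0.0000; B=V−Δ·S=0.0000
Node (1,0) S=86.2500: V=(p*·7.7428+(1−p*)·47.0254)/1.32=11.5887; Δ=(7.7428−47.0254)/(126.7875−59.5125)=-0.5839; B=V−Δ·S=61.9510
Node (1,1) S=183.7500: V=(p*·0.0000+(1−p*)·7.7428)/1.32=1.1280; Δ=(0.0000−7.7428)/(270.1125−126.7875)=-0.0540; B=V−Δ·S=11.0547
Node (0,0) S=125.0000: V=(p*·1.1280+(1−p*)·11.5887)/1.32=2.3786; Δ=(1.1280−11.5887)/(183.7500−86.2500)=-0.1073; B=V−Δ·S=15.7897
The time-0 hedge costs 2.3786, which is the no-arbitrage price.

(0,0): Delta=-0.1073 Bond=15.7897
(1,0): Delta=-0.5839 Bond=61.9510
(1,1): Delta=-0.0540 Bond=11.0547
(2,0): Delta=-1.0000 Bond=106.5379
(2,1): Delta=-0.5374 Bond=75.8795
(2,2): Delta=0.0000 Bond=0.0000
V0=2.3786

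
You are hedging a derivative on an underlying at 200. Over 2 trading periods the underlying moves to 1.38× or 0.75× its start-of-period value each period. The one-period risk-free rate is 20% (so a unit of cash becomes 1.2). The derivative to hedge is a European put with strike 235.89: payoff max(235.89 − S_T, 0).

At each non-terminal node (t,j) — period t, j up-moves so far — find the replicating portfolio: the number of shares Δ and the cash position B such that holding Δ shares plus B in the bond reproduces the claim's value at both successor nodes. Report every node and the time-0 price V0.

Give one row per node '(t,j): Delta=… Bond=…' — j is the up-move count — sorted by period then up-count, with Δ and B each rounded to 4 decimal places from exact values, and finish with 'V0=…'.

(0,0): Delta=-0.3151 Bond=78.1939
(1,0): Delta=-1.0000 Bond=196.5750
(1,1): Delta=-0.1661 Bond=52.7357
V0=15.1837

The replicating-portfolio and risk-neutral prices coincide; use p* = (1.2−0.75)/(1.38−0.75) = 0.7143 for the latter.
Payoff layer (t=2): V(2,0)=123.3900, V(2,1)=28.8900, V(2,2)=0.0000
  t=1,j=0: stock 150.0000 → up 207.0000 (V=28.8900), down 112.5000 (V=123.3900). Price 46.5750; hedge Δ=-1.0000, bond B=196.5750.
  t=1,j=1: stock 276.0000 → up 380.8800 (V=0.0000), down 207.0000 (V=28.8900). Price 6.8786; hedge Δ=-0.1661, bond B=52.7357.
  t=0,j=0: stock 200.0000 → up 276.0000 (V=6.8786), down 150.0000 (V=46.5750). Price 15.1837; hedge Δ=-0.3151, bond B=78.1939.
Self-financing check: at every node Δ·S+B equals the discounted successor values.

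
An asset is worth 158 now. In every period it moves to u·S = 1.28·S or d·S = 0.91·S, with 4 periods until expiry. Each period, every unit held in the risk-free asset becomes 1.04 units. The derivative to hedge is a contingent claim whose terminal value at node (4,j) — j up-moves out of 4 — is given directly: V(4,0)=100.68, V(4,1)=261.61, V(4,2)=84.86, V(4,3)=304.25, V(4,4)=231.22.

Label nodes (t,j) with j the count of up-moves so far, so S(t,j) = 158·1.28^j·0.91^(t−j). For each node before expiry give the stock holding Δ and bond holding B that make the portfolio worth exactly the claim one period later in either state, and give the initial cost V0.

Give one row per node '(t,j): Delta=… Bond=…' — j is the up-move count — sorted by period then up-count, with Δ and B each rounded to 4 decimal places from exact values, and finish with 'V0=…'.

Risk-neutral probability p* = (R−d)/(u−d) = (1.04−0.91)/(1.28−0.91) = 0.3514.
At expiry t=4: V(4,0)=100.6800, V(4,1)=261.6100, V(4,2)=84.8600, V(4,3)=304.2500, V(4,4)=231.2200
Node (3,0) S=119.0642: V=(p*·261.6100+(1−p*)·100.6800)/1.04=151.1759; Δ=(261.6100−100.6800)/(152.4022−108.3484)=3.6530; B=V−Δ·S=-283.7700
Node (3,1) S=167.4749: V=(p*·84.8600+(1−p*)·261.6100)/1.04=191.8352; Δ=(84.8600−261.6100)/(214.3679−152.4022)=-2.8524; B=V−Δ·S=669.5379
Node (3,2) S=235.5692: V=(p*·304.2500+(1−p*)·84.8600)/1.04=155.7144; Δ=(304.2500−84.8600)/(301.5285−214.3679)=2.5171; B=V−Δ·S=-437.2315
Node (3,3) S=331.3500: V=(p*·231.2200+(1−p*)·304.2500)/1.04=267.8758; Δ=(231.2200−304.2500)/(424.1280−301.5285)=-0.5957; B=V−Δ·S=465.2542
Node (2,0) S=130.8398: V=(p*·191.8352+(1−p*)·151.1759)/1.04=159.0977; Δ=(191.8352−151.1759)/(167.4749−119.0642)=0.8399; B=V−Δ·S=49.2077
Node (2,1) S=184.0384: V=(p*·155.7144+(1−p*)·191.8352)/1.04=172.2540; Δ=(155.7144−191.8352)/(235.5692−167.4749)=-0.5305; B=V−Δ·S=269.8779
Node (2,2) S=258.8672: V=(p*·267.8758+(1−p*)·155.7144)/1.04=187.6177; Δ=(267.8758−155.7144)/(331.3500−235.5692)=1.1710; B=V−Δ·S=-115.5211
Node (1,0) S=143.7800: V=(p*·172.2540+(1−p*)·159.0977)/1.04=157.4233; Δ=(172.2540−159.0977)/(184.0384−130.8398)=0.2473; B=V−Δ·S=121.8658
Node (1,1) S=202.2400: V=(p*·187.6177+(1−p*)·172.2540)/1.04=170.8193; Δ=(187.6177−172.2540)/(258.8672−184.0384)=0.2053; B=V−Δ·S=129.2956
Node (0,0) S=158.0000: V=(p*·170.8193+(1−p*)·157.4233)/1.04=155.8942; Δ=(170.8193−157.4233)/(202.2400−143.7800)=0.2291; B=V−Δ·S=119.6887
The time-0 hedge costs 155.8942, which is the no-arbitrage price.

(0,0): Delta=0.2291 Bond=119.6887
(1,0): Delta=0.2473 Bond=121.8658
(1,1): Delta=0.2053 Bond=129.2956
(2,0): Delta=0.8399 Bond=49.2077
(2,1): Delta=-0.5305 Bond=269.8779
(2,2): Delta=1.1710 Bond=-115.5211
(3,0): Delta=3.6530 Bond=-283.7700
(3,1): Delta=-2.8524 Bond=669.5379
(3,2): Delta=2.5171 Bond=-437.2315
(3,3): Delta=-0.5957 Bond=465.2542
V0=155.8942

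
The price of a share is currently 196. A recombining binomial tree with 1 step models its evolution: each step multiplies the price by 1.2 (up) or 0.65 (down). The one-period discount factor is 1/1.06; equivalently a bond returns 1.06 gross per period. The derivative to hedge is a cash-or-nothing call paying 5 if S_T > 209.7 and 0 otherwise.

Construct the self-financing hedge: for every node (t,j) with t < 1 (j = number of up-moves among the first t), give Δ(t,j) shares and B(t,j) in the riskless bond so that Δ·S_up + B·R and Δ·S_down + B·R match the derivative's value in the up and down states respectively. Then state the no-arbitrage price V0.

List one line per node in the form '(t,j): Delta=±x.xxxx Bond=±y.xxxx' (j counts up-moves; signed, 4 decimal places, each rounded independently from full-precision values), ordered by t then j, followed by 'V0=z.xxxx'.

Under the risk-neutral measure, an up-move has probability p* = (R−d)/(u−d) = 0.7455 and values discount at R = 1.06.
Payoff layer (t=1): V(1,0)=0.0000, V(1,1)=5.0000
  t=0,j=0: stock 196.0000 → up 235.2000 (V=5.0000), down 127.4000 (V=0.0000). Price 3.5163; hedge Δ=0.0464, bond B=-5.5746.
Each (Δ,B) replicates both successor values, so the strategy is self-financing and V0 is arbitrage-free.

(0,0): Delta=0.0464 Bond=-5.5746
V0=3.5163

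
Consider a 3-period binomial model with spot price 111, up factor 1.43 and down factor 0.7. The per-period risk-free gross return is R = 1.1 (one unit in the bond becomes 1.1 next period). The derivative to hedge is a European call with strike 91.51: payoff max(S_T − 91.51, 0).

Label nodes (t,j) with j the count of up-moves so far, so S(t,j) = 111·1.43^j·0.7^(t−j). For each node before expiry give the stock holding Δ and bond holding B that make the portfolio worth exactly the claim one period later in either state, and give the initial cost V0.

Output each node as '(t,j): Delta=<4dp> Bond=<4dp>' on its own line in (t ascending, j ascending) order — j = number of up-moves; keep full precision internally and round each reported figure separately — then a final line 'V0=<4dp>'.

The replicating-portfolio and risk-neutral prices coincide; use p* = (1.1−0.7)/(1.43−0.7) = 0.5479 for the latter.
Terminal values V(3,·): V(3,0)=0.0000, V(3,1)=0.0000, V(3,2)=67.3787, V(3,3)=233.0770
(2,0): S=54.3900. Δ = (V_up−V_dn)/(S_up−S_dn) = (0.0000−0.0000)/(77.7777−38.0730) = 0.0000. V = [p*·0.0000 + (1−p*)·0.0000]/1.1 = 0.0000. B = V − Δ·S = 0.0000.
(2,1): S=111.1110. Δ = (V_up−V_dn)/(S_up−S_dn) = (67.3787−0.0000)/(158.8887−77.7777) = 0.8307. V = [p*·67.3787 + (1−p*)·0.0000]/1.1 = 33.5635. B = V − Δ·S = -58.7361.
(2,2): S=226.9839. Δ = (V_up−V_dn)/(S_up−S_dn) = (233.0770−67.3787)/(324.5870−158.8887) = 1.0000. V = [p*·233.0770 + (1−p*)·67.3787]/1.1 = 143.7930. B = V − Δ·S = -83.1909.
(1,0): S=77.7000. Δ = (V_up−V_dn)/(S_up−S_dn) = (33.5635−0.0000)/(111.1110−54.3900) = 0.5917. V = [p*·33.5635 + (1−p*)·0.0000]/1.1 = 16.7191. B = V − Δ·S = -29.2583.
(1,1): S=158.7300. Δ = (V_up−V_dn)/(S_up−S_dn) = (143.7930−33.5635)/(226.9839−111.1110) = 0.9513. V = [p*·143.7930 + (1−p*)·33.5635]/1.1 = 85.4211. B = V − Δ·S = -65.5782.
(0,0): S=111.0000. Δ = (V_up−V_dn)/(S_up−S_dn) = (85.4211−16.7191)/(158.7300−77.7000) = 0.8479. V = [p*·85.4211 + (1−p*)·16.7191]/1.1 = 49.4218. B = V − Δ·S = -44.6906.
Each (Δ,B) replicates both successor values, so the strategy is self-financing and V0 is arbitrage-free.

(0,0): Delta=0.8479 Bond=-44.6906
(1,0): Delta=0.5917 Bond=-29.2583
(1,1): Delta=0.9513 Bond=-65.5782
(2,0): Delta=0.0000 Bond=0.0000
(2,1): Delta=0.8307 Bond=-58.7361
(2,2): Delta=1.0000 Bond=-83.1909
V0=49.4218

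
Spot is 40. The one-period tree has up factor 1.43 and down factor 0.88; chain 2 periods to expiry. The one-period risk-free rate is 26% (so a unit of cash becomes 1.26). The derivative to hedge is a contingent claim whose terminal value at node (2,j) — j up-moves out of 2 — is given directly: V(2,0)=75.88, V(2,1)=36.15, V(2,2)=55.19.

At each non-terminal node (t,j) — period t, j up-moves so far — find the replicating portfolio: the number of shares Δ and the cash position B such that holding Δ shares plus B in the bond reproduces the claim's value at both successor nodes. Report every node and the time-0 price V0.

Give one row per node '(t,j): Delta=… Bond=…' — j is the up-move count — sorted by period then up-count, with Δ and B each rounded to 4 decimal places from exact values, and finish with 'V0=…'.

(0,0): Delta=0.0316 Bond=29.6237
(1,0): Delta=-2.0522 Bond=110.6730
(1,1): Delta=0.6052 Bond=4.5127
V0=30.8860

Since d<R<u, set p* = (R−d)/(u−d) = 0.6909; price each node as the discounted p*-expectation of its children.
Terminal values V(2,·): V(2,0)=75.8800, V(2,1)=36.1500, V(2,2)=55.1900
(1,0): S=35.2000. Δ = (V_up−V_dn)/(S_up−S_dn) = (36.1500−75.8800)/(50.3360−30.9760) = -2.0522. V = [p*·36.1500 + (1−p*)·75.8800]/1.26 = 38.4367. B = V − Δ·S = 110.6730.
(1,1): S=57.2000. Δ = (V_up−V_dn)/(S_up−S_dn) = (55.1900−36.1500)/(81.7960−50.3360) = 0.6052. V = [p*·55.1900 + (1−p*)·36.1500]/1.26 = 39.1309. B = V − Δ·S = 4.5127.
(0,0): S=40.0000. Δ = (V_up−V_dn)/(S_up−S_dn) = (39.1309−38.4367)/(57.2000−35.2000) = 0.0316. V = [p*·39.1309 + (1−p*)·38.4367]/1.26 = 30.8860. B = V − Δ·S = 29.6237.
The time-0 hedge costs 30.8860, which is the no-arbitrage price.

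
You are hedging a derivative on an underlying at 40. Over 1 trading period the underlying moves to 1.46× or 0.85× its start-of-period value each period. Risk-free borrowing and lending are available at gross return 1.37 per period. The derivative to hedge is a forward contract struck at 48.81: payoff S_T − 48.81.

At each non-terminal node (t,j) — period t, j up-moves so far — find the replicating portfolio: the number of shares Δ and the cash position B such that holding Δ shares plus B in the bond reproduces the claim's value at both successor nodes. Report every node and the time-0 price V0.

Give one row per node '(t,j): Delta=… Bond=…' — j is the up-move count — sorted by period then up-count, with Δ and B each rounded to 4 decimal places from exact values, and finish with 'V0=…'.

No-arbitrage ⇒ martingale measure with p* = (R−d)/(u−d) = 0.8525.
Terminal values V(1,·): V(1,0)=-14.8100, V(1,1)=9.5900
(0,0): S=40.0000. Δ = (V_up−V_dn)/(S_up−S_dn) = (9.5900−-14.8100)/(58.4000−34.0000) = 1.0000. V = [p*·9.5900 + (1−p*)·-14.8100]/1.37 = 4.3723. B = V − Δ·S = -35.6277.
The time-0 hedge costs 4.3723, which is the no-arbitrage price.

(0,0): Delta=1.0000 Bond=-35.6277
V0=4.3723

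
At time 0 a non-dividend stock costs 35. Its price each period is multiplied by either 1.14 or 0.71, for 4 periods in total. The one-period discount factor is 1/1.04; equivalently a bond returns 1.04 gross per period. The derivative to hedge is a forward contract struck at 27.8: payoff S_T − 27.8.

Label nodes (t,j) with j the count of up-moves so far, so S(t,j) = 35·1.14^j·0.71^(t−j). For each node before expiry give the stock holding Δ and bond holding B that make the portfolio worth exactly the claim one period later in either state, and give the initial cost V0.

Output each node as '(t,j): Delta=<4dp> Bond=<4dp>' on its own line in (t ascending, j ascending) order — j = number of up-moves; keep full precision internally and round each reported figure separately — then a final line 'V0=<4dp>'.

(0,0): Delta=1.0000 Bond=-23.7636
(1,0): Delta=1.0000 Bond=-24.7141
(1,1): Delta=1.0000 Bond=-24.7141
(2,0): Delta=1.0000 Bond=-25.7027
(2,1): Delta=1.0000 Bond=-25.7027
(2,2): Delta=1.0000 Bond=-25.7027
(3,0): Delta=1.0000 Bond=-26.7308
(3,1): Delta=1.0000 Bond=-26.7308
(3,2): Delta=1.0000 Bond=-26.7308
(3,3): Delta=1.0000 Bond=-26.7308
V0=11.2364

Risk-neutral probability p* = (R−d)/(u−d) = (1.04−0.71)/(1.14−0.71) = 0.7674.
Terminal values V(4,·): V(4,0)=-18.9059, V(4,1)=-13.5194, V(4,2)=-4.8705, V(4,3)=9.0164, V(4,4)=31.3136
  t=3,j=0: stock 12.5269 → up 14.2806 (V=-13.5194), down 8.8941 (V=-18.9059). Price -14.2039; hedge Δ=1.0000, bond B=-26.7308.
  t=3,j=1: stock 20.1136 → up 22.9295 (V=-4.8705), down 14.2806 (V=-13.5194). Price -6.6172; hedge Δ=1.0000, bond B=-26.7308.
  t=3,j=2: stock 32.2951 → up 36.8164 (V=9.0164), down 22.9295 (V=-4.8705). Price 5.5643; hedge Δ=1.0000, bond B=-26.7308.
  t=3,j=3: stock 51.8540 → up 59.1136 (V=31.3136), down 36.8164 (V=9.0164). Price 25.1233; hedge Δ=1.0000, bond B=-26.7308.
  t=2,j=0: stock 17.6435 → up 20.1136 (V=-6.6172), down 12.5269 (V=-14.2039). Price -8.0592; hedge Δ=1.0000, bond B=-25.7027.
  t=2,j=1: stock 28.3290 → up 32.2951 (V=5.5643), down 20.1136 (V=-6.6172). Price 2.6263; hedge Δ=1.0000, bond B=-25.7027.
  t=2,j=2: stock 45.4860 → up 51.8540 (V=25.1233), down 32.2951 (V=5.5643). Price 19.7833; hedge Δ=1.0000, bond B=-25.7027.
  t=1,j=0: stock 24.8500 → up 28.3290 (V=2.6263), down 17.6435 (V=-8.0592). Price 0.1359; hedge Δ=1.0000, bond B=-24.7141.
  t=1,j=1: stock 39.9000 → up 45.4860 (V=19.7833), down 28.3290 (V=2.6263). Price 15.1859; hedge Δ=1.0000, bond B=-24.7141.
  t=0,j=0: stock 35.0000 → up 39.9000 (V=15.1859), down 24.8500 (V=0.1359). Price 11.2364; hedge Δ=1.0000, bond B=-23.7636.
The time-0 hedge costs 11.2364, which is the no-arbitrage price.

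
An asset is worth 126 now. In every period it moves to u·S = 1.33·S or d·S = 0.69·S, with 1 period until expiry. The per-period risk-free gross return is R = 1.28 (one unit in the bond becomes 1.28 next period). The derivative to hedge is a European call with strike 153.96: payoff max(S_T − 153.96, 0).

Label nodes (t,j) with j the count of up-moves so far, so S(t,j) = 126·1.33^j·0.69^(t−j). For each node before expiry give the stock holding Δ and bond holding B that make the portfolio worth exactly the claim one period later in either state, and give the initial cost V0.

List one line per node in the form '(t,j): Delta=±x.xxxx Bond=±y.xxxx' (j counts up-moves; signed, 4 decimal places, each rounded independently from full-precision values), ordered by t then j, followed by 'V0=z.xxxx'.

No-arbitrage ⇒ martingale measure with p* = (R−d)/(u−d) = 0.9219.
Terminal payoffs: V(1,0)=0.0000, V(1,1)=13.6200
  t=0,j=0: stock 126.0000 → up 167.5800 (V=13.6200), down 86.9400 (V=0.0000). Price 9.8093; hedge Δ=0.1689, bond B=-11.4719.
The time-0 hedge costs 9.8093, which is the no-arbitrage price.

(0,0): Delta=0.1689 Bond=-11.4719
V0=9.8093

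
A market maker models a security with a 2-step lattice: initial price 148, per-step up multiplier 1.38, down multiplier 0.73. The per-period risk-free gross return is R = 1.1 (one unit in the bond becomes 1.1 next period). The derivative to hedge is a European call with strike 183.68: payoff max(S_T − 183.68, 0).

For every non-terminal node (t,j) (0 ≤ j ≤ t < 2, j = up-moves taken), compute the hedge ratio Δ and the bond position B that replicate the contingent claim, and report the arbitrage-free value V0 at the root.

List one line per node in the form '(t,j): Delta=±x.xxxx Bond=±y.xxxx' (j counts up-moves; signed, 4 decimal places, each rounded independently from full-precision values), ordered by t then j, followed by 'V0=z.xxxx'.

Since d<R<u, set p* = (R−d)/(u−d) = 0.5692; price each node as the discounted p*-expectation of its children.
At expiry t=2: V(2,0)=0.0000, V(2,1)=0.0000, V(2,2)=98.1712
  t=1,j=0: stock 108.0400 → up 149.0952 (V=0.0000), down 78.8692 (V=0.0000). Price 0.0000; hedge Δ=0.0000, bond B=0.0000.
  t=1,j=1: stock 204.2400 → up 281.8512 (V=98.1712), down 149.0952 (V=0.0000). Price 50.8019; hedge Δ=0.7395, bond B=-100.2307.
  t=0,j=0: stock 148.0000 → up 204.2400 (V=50.8019), down 108.0400 (V=0.0000). Price 26.2891; hedge Δ=0.5281, bond B=-51.8677.
The time-0 hedge costs 26.2891, which is the no-arbitrage price.

(0,0): Delta=0.5281 Bond=-51.8677
(1,0): Delta=0.0000 Bond=0.0000
(1,1): Delta=0.7395 Bond=-100.2307
V0=26.2891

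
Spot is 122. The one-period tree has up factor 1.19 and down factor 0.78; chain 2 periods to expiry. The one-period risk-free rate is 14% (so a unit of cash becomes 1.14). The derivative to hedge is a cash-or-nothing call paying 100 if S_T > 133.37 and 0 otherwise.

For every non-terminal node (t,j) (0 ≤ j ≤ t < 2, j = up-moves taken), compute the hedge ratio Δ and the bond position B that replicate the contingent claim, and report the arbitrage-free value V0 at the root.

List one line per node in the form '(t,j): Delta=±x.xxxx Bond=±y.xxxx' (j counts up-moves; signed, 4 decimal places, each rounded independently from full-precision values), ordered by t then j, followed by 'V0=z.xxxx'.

The replicating-portfolio and risk-neutral prices coincide; use p* = (1.14−0.78)/(1.19−0.78) = 0.8780 for the latter.
Terminal payoffs: V(2,0)=0.0000, V(2,1)=0.0000, V(2,2)=100.0000
(1,0): S=95.1600. Δ = (V_up−V_dn)/(S_up−S_dn) = (0.0000−0.0000)/(113.2404−74.2248) = 0.0000. V = [p*·0.0000 + (1−p*)·0.0000]/1.14 = 0.0000. B = V − Δ·S = 0.0000.
(1,1): S=145.1800. Δ = (V_up−V_dn)/(S_up−S_dn) = (100.0000−0.0000)/(172.7642−113.2404) = 1.6800. V = [p*·100.0000 + (1−p*)·0.0000]/1.14 = 77.0218. B = V − Δ·S = -166.8806.
(0,0): S=122.0000. Δ = (V_up−V_dn)/(S_up−S_dn) = (77.0218−0.0000)/(145.1800−95.1600) = 1.5398. V = [p*·77.0218 + (1−p*)·0.0000]/1.14 = 59.3236. B = V − Δ·S = -128.5345.
Self-financing check: at every node Δ·S+B equals the discounted successor values.

(0,0): Delta=1.5398 Bond=-128.5345
(1,0): Delta=0.0000 Bond=0.0000
(1,1): Delta=1.6800 Bond=-166.8806
V0=59.3236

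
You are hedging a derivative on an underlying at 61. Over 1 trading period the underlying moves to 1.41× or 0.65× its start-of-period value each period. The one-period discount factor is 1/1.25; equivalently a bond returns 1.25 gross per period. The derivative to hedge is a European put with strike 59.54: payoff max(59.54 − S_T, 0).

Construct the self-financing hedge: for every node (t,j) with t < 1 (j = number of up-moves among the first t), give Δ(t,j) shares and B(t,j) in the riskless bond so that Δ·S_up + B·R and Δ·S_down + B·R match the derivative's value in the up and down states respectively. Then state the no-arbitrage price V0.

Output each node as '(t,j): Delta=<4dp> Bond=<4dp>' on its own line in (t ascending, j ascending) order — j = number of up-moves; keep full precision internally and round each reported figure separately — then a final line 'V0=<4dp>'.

(0,0): Delta=-0.4290 Bond=29.5209
V0=3.3499

Under the risk-neutral measure, an up-move has probability p* = (R−d)/(u−d) = 0.7895 and values discount at R = 1.25.
Terminal payoffs: V(1,0)=19.8900, V(1,1)=0.0000
  t=0,j=0: stock 61.0000 → up 86.0100 (V=0.0000), down 39.6500 (V=19.8900). Price 3.3499; hedge Δ=-0.4290, bond B=29.5209.
Self-financing check: at every node Δ·S+B equals the discounted successor values.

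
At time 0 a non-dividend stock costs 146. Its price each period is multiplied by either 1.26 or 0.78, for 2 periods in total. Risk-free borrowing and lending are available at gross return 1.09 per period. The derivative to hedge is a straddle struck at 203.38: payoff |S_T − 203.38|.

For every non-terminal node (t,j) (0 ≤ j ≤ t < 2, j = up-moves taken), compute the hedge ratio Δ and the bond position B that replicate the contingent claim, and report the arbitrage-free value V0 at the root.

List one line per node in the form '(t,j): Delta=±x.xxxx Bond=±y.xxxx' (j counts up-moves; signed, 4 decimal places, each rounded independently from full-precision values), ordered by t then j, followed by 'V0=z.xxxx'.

(0,0): Delta=-0.5196 Bond=120.9910
(1,0): Delta=-1.0000 Bond=186.5872
(1,1): Delta=-0.3565 Bond=101.8796
V0=45.1281

Under the risk-neutral measure, an up-move has probability p* = (R−d)/(u−d) = 0.6458 and values discount at R = 1.09.
Payoff layer (t=2): V(2,0)=114.5536, V(2,1)=59.8912, V(2,2)=28.4096
Node (1,0) S=113.8800: V=(p*·59.8912+(1−p*)·114.5536)/1.09=72.7072; Δ=(59.8912−114.5536)/(143.4888−88.8264)=-1.0000; B=V−Δ·S=186.5872
Node (1,1) S=183.9600: V=(p*·28.4096+(1−p*)·59.8912)/1.09=36.2930; Δ=(28.4096−59.8912)/(231.7896−143.4888)=-0.3565; B=V−Δ·S=101.8796
Node (0,0) S=146.0000: V=(p*·36.2930+(1−p*)·72.7072)/1.09=45.1281; Δ=(36.2930−72.7072)/(183.9600−113.8800)=-0.5196; B=V−Δ·S=120.9910
Self-financing check: at every node Δ·S+B equals the discounted successor values.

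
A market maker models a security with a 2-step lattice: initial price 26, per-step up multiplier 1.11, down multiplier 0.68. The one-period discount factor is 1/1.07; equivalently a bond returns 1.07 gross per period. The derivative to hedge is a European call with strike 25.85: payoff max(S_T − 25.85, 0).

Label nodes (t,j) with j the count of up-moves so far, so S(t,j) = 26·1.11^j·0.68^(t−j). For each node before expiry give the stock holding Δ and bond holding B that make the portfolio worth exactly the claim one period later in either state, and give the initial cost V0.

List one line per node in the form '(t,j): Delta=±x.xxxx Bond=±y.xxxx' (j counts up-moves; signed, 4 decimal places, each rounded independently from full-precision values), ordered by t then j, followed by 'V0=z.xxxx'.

(0,0): Delta=0.4689 Bond=-7.7478
(1,0): Delta=0.0000 Bond=0.0000
(1,1): Delta=0.4984 Bond=-9.1405
V0=4.4436

Risk-neutral probability p* = (R−d)/(u−d) = (1.07−0.68)/(1.11−0.68) = 0.9070.
Payoff layer (t=2): V(2,0)=0.0000, V(2,1)=0.0000, V(2,2)=6.1846
Node (1,0) S=17.6800: V=(p*·0.0000+(1−p*)·0.0000)/1.07=0.0000; Δ=(0.0000−0.0000)/(19.6248−12.0224)=0.0000; B=V−Δ·S=0.0000
Node (1,1) S=28.8600: V=(p*·6.1846+(1−p*)·0.0000)/1.07=5.2423; Δ=(6.1846−0.0000)/(32.0346−19.6248)=0.4984; B=V−Δ·S=-9.1405
Node (0,0) S=26.0000: V=(p*·5.2423+(1−p*)·0.0000)/1.07=4.4436; Δ=(5.2423−0.0000)/(28.8600−17.6800)=0.4689; B=V−Δ·S=-7.7478
Self-financing check: at every node Δ·S+B equals the discounted successor values.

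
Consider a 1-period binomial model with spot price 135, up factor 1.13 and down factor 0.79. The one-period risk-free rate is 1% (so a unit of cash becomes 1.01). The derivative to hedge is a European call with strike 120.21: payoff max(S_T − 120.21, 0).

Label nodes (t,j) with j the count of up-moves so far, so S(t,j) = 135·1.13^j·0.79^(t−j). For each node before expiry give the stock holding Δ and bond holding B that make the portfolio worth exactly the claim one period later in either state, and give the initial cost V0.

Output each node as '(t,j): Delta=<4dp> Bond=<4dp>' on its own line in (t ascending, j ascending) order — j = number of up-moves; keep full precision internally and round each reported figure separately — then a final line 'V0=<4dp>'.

(0,0): Delta=0.7046 Bond=-74.3990
V0=20.7187

Risk-neutral probability p* = (R−d)/(u−d) = (1.01−0.79)/(1.13−0.79) = 0.6471.
Terminal values V(1,·): V(1,0)=0.0000, V(1,1)=32.3400
(0,0): S=135.0000. Δ = (V_up−V_dn)/(S_up−S_dn) = (32.3400−0.0000)/(152.5500−106.6500) = 0.7046. V = [p*·32.3400 + (1−p*)·0.0000]/1.01 = 20.7187. B = V − Δ·S = -74.3990.
Each (Δ,B) replicates both successor values, so the strategy is self-financing and V0 is arbitrage-free.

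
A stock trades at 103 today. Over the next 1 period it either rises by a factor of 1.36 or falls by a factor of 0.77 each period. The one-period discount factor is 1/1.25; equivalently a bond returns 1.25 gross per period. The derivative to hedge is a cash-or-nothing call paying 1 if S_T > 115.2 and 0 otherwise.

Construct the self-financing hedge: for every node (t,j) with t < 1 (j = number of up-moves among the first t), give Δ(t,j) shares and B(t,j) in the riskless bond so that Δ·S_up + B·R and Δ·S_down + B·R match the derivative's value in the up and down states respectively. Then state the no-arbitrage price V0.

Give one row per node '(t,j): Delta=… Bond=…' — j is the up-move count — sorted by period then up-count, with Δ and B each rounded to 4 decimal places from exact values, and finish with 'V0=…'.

No-arbitrage ⇒ martingale measure with p* = (R−d)/(u−d) = 0.8136.
At expiry t=1: V(1,0)=0.0000, V(1,1)=1.0000
Node (0,0) S=103.0000: V=(p*·1.0000+(1−p*)·0.0000)/1.25=0.6508; Δ=(1.0000−0.0000)/(140.0800−79.3100)=0.0165; B=V−Δ·S=-1.0441
The time-0 hedge costs 0.6508, which is the no-arbitrage price.

(0,0): Delta=0.0165 Bond=-1.0441
V0=0.6508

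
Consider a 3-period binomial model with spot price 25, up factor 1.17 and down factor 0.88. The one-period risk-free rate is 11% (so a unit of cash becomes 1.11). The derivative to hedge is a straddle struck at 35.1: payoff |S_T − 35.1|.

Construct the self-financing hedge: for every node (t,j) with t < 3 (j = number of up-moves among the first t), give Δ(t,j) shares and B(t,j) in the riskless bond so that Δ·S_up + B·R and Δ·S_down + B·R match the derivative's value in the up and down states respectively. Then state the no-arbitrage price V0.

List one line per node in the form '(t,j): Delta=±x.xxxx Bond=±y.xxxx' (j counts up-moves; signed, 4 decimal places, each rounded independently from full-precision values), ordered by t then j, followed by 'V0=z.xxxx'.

(0,0): Delta=-0.3042 Bond=11.8749
(1,0): Delta=-1.0000 Bond=28.4879
(1,1): Delta=-0.1677 Bond=9.1881
(2,0): Delta=-1.0000 Bond=31.6216
(2,1): Delta=-1.0000 Bond=31.6216
(2,2): Delta=-0.0044 Bond=4.6102
V0=4.2690

The replicating-portfolio and risk-neutral prices coincide; use p* = (1.11−0.88)/(1.17−0.88) = 0.7931 for the latter.
Terminal values V(3,·): V(3,0)=18.0632, V(3,1)=12.4488, V(3,2)=4.9842, V(3,3)=4.9403
Node (2,0) S=19.3600: V=(p*·12.4488+(1−p*)·18.0632)/1.11=12.2616; Δ=(12.4488−18.0632)/(22.6512−17.0368)=-1.0000; B=V−Δ·S=31.6216
Node (2,1) S=25.7400: V=(p*·4.9842+(1−p*)·12.4488)/1.11=5.8816; Δ=(4.9842−12.4488)/(30.1158−22.6512)=-1.0000; B=V−Δ·S=31.6216
Node (2,2) S=34.2225: V=(p*·4.9403+(1−p*)·4.9842)/1.11=4.4589; Δ=(4.9403−4.9842)/(40.0403−30.1158)=-0.0044; B=V−Δ·S=4.6102
Node (1,0) S=22.0000: V=(p*·5.8816+(1−p*)·12.2616)/1.11=6.4879; Δ=(5.8816−12.2616)/(25.7400−19.3600)=-1.0000; B=V−Δ·S=28.4879
Node (1,1) S=29.2500: V=(p*·4.4589+(1−p*)·5.8816)/1.11=4.2822; Δ=(4.4589−5.8816)/(34.2225−25.7400)=-0.1677; B=V−Δ·S=9.1881
Node (0,0) S=25.0000: V=(p*·4.2822+(1−p*)·6.4879)/1.11=4.2690; Δ=(4.2822−6.4879)/(29.2500−22.0000)=-0.3042; B=V−Δ·S=11.8749
Check: Δ(0,0)·S0 + B(0,0) = 4.2690 = V0.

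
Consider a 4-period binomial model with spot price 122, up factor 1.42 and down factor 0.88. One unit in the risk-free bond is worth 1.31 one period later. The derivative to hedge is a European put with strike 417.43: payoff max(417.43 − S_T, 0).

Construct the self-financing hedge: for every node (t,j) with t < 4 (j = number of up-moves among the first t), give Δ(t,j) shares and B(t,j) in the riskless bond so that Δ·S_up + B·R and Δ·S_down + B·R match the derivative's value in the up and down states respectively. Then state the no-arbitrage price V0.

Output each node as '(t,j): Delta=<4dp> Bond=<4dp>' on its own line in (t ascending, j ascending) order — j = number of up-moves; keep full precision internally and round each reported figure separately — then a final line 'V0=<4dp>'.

(0,0): Delta=-0.7320 Bond=119.7794
(1,0): Delta=-1.0000 Bond=185.6820
(1,1): Delta=-0.6895 Bond=149.5510
(2,0): Delta=-1.0000 Bond=243.2434
(2,1): Delta=-1.0000 Bond=243.2434
(2,2): Delta=-0.6403 Bond=183.8037
(3,0): Delta=-1.0000 Bond=318.6489
(3,1): Delta=-1.0000 Bond=318.6489
(3,2): Delta=-1.0000 Bond=318.6489
(3,3): Delta=-0.5833 Bond=220.8636
V0=30.4737

Under the risk-neutral measure, an up-move has probability p* = (R−d)/(u−d) = 0.7963 and values discount at R = 1.31.
At expiry t=4: V(4,0)=344.2672, V(4,1)=299.3718, V(4,2)=226.9270, V(4,3)=110.0274, V(4,4)=0.0000
(3,0): S=83.1396. Δ = (V_up−V_dn)/(S_up−S_dn) = (299.3718−344.2672)/(118.0582−73.1628) = -1.0000. V = [p*·299.3718 + (1−p*)·344.2672]/1.31 = 235.5093. B = V − Δ·S = 318.6489.
(3,1): S=134.1571. Δ = (V_up−V_dn)/(S_up−S_dn) = (226.9270−299.3718)/(190.5030−118.0582) = -1.0000. V = [p*·226.9270 + (1−p*)·299.3718]/1.31 = 184.4918. B = V − Δ·S = 318.6489.
(3,2): S=216.4807. Δ = (V_up−V_dn)/(S_up−S_dn) = (110.0274−226.9270)/(307.4026−190.5030) = -1.0000. V = [p*·110.0274 + (1−p*)·226.9270]/1.31 = 102.1682. B = V − Δ·S = 318.6489.
(3,3): S=349.3211. Δ = (V_up−V_dn)/(S_up−S_dn) = (0.0000−110.0274)/(496.0360−307.4026) = -0.5833. V = [p*·0.0000 + (1−p*)·110.0274]/1.31 = 17.1092. B = V − Δ·S = 220.8636.
(2,0): S=94.4768. Δ = (V_up−V_dn)/(S_up−S_dn) = (184.4918−235.5093)/(134.1571−83.1396) = -1.0000. V = [p*·184.4918 + (1−p*)·235.5093]/1.31 = 148.7666. B = V − Δ·S = 243.2434.
(2,1): S=152.4512. Δ = (V_up−V_dn)/(S_up−S_dn) = (102.1682−184.4918)/(216.4807−134.1571) = -1.0000. V = [p*·102.1682 + (1−p*)·184.4918]/1.31 = 90.7922. B = V − Δ·S = 243.2434.
(2,2): S=246.0008. Δ = (V_up−V_dn)/(S_up−S_dn) = (17.1092−102.1682)/(349.3211−216.4807) = -0.6403. V = [p*·17.1092 + (1−p*)·102.1682]/1.31 = 26.2870. B = V − Δ·S = 183.8037.
(1,0): S=107.3600. Δ = (V_up−V_dn)/(S_up−S_dn) = (90.7922−148.7666)/(152.4512−94.4768) = -1.0000. V = [p*·90.7922 + (1−p*)·148.7666]/1.31 = 78.3220. B = V − Δ·S = 185.6820.
(1,1): S=173.2400. Δ = (V_up−V_dn)/(S_up−S_dn) = (26.2870−90.7922)/(246.0008−152.4512) = -0.6895. V = [p*·26.2870 + (1−p*)·90.7922]/1.31 = 30.0969. B = V − Δ·S = 149.5510.
(0,0): S=122.0000. Δ = (V_up−V_dn)/(S_up−S_dn) = (30.0969−78.3220)/(173.2400−107.3600) = -0.7320. V = [p*·30.0969 + (1−p*)·78.3220]/1.31 = 30.4737. B = V − Δ·S = 119.7794.
Each (Δ,B) replicates both successor values, so the strategy is self-financing and V0 is arbitrage-free.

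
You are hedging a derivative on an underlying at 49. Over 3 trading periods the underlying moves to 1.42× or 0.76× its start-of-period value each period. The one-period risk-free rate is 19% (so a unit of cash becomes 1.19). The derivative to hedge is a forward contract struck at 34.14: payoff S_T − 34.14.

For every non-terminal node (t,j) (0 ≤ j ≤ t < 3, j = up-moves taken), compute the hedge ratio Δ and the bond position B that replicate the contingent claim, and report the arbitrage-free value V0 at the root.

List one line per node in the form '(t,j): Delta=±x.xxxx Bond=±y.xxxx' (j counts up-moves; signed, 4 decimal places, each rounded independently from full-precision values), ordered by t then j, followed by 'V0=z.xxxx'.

(0,0): Delta=1.0000 Bond=-20.2592
(1,0): Delta=1.0000 Bond=-24.1085
(1,1): Delta=1.0000 Bond=-24.1085
(2,0): Delta=1.0000 Bond=-28.6891
(2,1): Delta=1.0000 Bond=-28.6891
(2,2): Delta=1.0000 Bond=-28.6891
V0=28.7408

Risk-neutral probability p* = (R−d)/(u−d) = (1.19−0.76)/(1.42−0.76) = 0.6515.
Terminal payoffs: V(3,0)=-12.6302, V(3,1)=6.0494, V(3,2)=40.9507, V(3,3)=106.1611
Node (2,0) S=28.3024: V=(p*·6.0494+(1−p*)·-12.6302)/1.19=-0.3867; Δ=(6.0494−-12.6302)/(40.1894−21.5098)=1.0000; B=V−Δ·S=-28.6891
Node (2,1) S=52.8808: V=(p*·40.9507+(1−p*)·6.0494)/1.19=24.1917; Δ=(40.9507−6.0494)/(75.0907−40.1894)=1.0000; B=V−Δ·S=-28.6891
Node (2,2) S=98.8036: V=(p*·106.1611+(1−p*)·40.9507)/1.19=70.1145; Δ=(106.1611−40.9507)/(140.3011−75.0907)=1.0000; B=V−Δ·S=-28.6891
Node (1,0) S=37.2400: V=(p*·24.1917+(1−p*)·-0.3867)/1.19=13.1315; Δ=(24.1917−-0.3867)/(52.8808−28.3024)=1.0000; B=V−Δ·S=-24.1085
Node (1,1) S=69.5800: V=(p*·70.1145+(1−p*)·24.1917)/1.19=45.4715; Δ=(70.1145−24.1917)/(98.8036−52.8808)=1.0000; B=V−Δ·S=-24.1085
Node (0,0) S=49.0000: V=(p*·45.4715+(1−p*)·13.1315)/1.19=28.7408; Δ=(45.4715−13.1315)/(69.5800−37.2400)=1.0000; B=V−Δ·S=-20.2592
Root portfolio cost Δ·49+B reproduces V0=28.7408.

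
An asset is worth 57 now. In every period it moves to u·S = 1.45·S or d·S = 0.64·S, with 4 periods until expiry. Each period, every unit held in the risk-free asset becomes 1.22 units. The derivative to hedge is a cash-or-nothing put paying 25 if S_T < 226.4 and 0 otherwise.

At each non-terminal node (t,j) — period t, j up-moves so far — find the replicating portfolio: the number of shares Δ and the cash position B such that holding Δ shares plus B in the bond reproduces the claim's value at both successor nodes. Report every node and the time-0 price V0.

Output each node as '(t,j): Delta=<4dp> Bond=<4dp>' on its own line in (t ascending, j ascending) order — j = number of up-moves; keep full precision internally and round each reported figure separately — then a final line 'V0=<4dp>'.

(0,0): Delta=-0.1095 Bond=14.5586
(1,0): Delta=0.0000 Bond=13.7677
(1,1): Delta=-0.1286 Bond=19.3452
(2,0): Delta=0.0000 Bond=16.7966
(2,1): Delta=0.0000 Bond=16.7966
(2,2): Delta=-0.1512 Bond=26.2995
(3,0): Delta=0.0000 Bond=20.4918
(3,1): Delta=0.0000 Bond=20.4918
(3,2): Delta=0.0000 Bond=20.4918
(3,3): Delta=-0.1776 Bond=36.6829
V0=8.3183

No-arbitrage ⇒ martingale measure with p* = (R−d)/(u−d) = 0.7160.
Terminal payoffs: V(4,0)=25.0000, V(4,1)=25.0000, V(4,2)=25.0000, V(4,3)=25.0000, V(4,4)=0.0000
(3,0): S=14.9422. Δ = (V_up−V_dn)/(S_up−S_dn) = (25.0000−25.0000)/(21.6662−9.5630) = 0.0000. V = [p*·25.0000 + (1−p*)·25.0000]/1.22 = 20.4918. B = V − Δ·S = 20.4918.
(3,1): S=33.8534. Δ = (V_up−V_dn)/(S_up−S_dn) = (25.0000−25.0000)/(49.0875−21.6662) = 0.0000. V = [p*·25.0000 + (1−p*)·25.0000]/1.22 = 20.4918. B = V − Δ·S = 20.4918.
(3,2): S=76.6992. Δ = (V_up−V_dn)/(S_up−S_dn) = (25.0000−25.0000)/(111.2138−49.0875) = 0.0000. V = [p*·25.0000 + (1−p*)·25.0000]/1.22 = 20.4918. B = V − Δ·S = 20.4918.
(3,3): S=173.7716. Δ = (V_up−V_dn)/(S_up−S_dn) = (0.0000−25.0000)/(251.9689−111.2138) = -0.1776. V = [p*·0.0000 + (1−p*)·25.0000]/1.22 = 5.8187. B = V − Δ·S = 36.6829.
(2,0): S=23.3472. Δ = (V_up−V_dn)/(S_up−S_dn) = (20.4918−20.4918)/(33.8534−14.9422) = 0.0000. V = [p*·20.4918 + (1−p*)·20.4918]/1.22 = 16.7966. B = V − Δ·S = 16.7966.
(2,1): S=52.8960. Δ = (V_up−V_dn)/(S_up−S_dn) = (20.4918−20.4918)/(76.6992−33.8534) = 0.0000. V = [p*·20.4918 + (1−p*)·20.4918]/1.22 = 16.7966. B = V − Δ·S = 16.7966.
(2,2): S=119.8425. Δ = (V_up−V_dn)/(S_up−S_dn) = (5.8187−20.4918)/(173.7716−76.6992) = -0.1512. V = [p*·5.8187 + (1−p*)·20.4918]/1.22 = 8.1845. B = V − Δ·S = 26.2995.
(1,0): S=36.4800. Δ = (V_up−V_dn)/(S_up−S_dn) = (16.7966−16.7966)/(52.8960−23.3472) = 0.0000. V = [p*·16.7966 + (1−p*)·16.7966]/1.22 = 13.7677. B = V − Δ·S = 13.7677.
(1,1): S=82.6500. Δ = (V_up−V_dn)/(S_up−S_dn) = (8.1845−16.7966)/(119.8425−52.8960) = -0.1286. V = [p*·8.1845 + (1−p*)·16.7966]/1.22 = 8.7130. B = V − Δ·S = 19.3452.
(0,0): S=57.0000. Δ = (V_up−V_dn)/(S_up−S_dn) = (8.7130−13.7677)/(82.6500−36.4800) = -0.1095. V = [p*·8.7130 + (1−p*)·13.7677]/1.22 = 8.3183. B = V − Δ·S = 14.5586.
Root portfolio cost Δ·57+B reproduces V0=8.3183.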